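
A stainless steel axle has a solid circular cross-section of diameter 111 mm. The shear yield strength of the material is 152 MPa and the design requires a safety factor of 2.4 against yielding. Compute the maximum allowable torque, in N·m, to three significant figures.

T_allow = 17000 N·m

τ_allow = 152/2.4 = 63.33 MPa.
For a solid shaft T_allow = τ_allow·πd³/16; πd³/16 = π×111³/16 = 268500 mm³.
T_allow = 63.33×268500 = 1.701×10^7 N·mm = 17010 N·m.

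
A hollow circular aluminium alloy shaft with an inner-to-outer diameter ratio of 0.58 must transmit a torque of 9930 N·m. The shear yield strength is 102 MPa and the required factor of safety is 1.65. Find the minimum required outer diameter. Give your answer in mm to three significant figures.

τ_allow = 102/1.65 = 61.82 MPa.
For a hollow shaft τ = 16T/[πd_o³(1−k⁴)] with k = 0.58, so 1−k⁴ = 0.8868.
d_o³ = 16T/[π τ_allow (1−k⁴)] = 16×9930000/(π×61.82×0.8868) = 922500 mm³.
d_o = 97.35 mm.

d_o = 97.3 mm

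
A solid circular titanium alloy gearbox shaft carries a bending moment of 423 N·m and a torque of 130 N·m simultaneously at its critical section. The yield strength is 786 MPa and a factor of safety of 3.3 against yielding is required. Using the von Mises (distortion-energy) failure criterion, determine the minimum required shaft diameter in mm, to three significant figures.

σ_allow = σ_y/n = 786/3.3 = 238.2 MPa.
For a solid shaft σ_b = 32M/(πd³) and τ = 16T/(πd³), so the von Mises stress is σ' = (16/πd³)·√(4M²+3T²).
√(4M²+3T²) = √(4×(423000)² + 3×(130000)²) = 875500 N·mm.
d³ = 16×875500/(π×238.2) = 18720 mm³.
d = 26.55 mm.

d = 26.6 mm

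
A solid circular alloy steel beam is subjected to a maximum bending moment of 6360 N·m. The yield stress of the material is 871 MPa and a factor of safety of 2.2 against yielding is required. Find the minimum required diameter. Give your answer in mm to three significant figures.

d = 54.7 mm

σ_allow = 871/2.2 = 395.9 MPa.
For a solid circular section σ = 32M/(πd³), so d³ = 32M/(π σ_allow) = 32×6360000/(π×395.9) = 163600 mm³.
d = 54.70 mm.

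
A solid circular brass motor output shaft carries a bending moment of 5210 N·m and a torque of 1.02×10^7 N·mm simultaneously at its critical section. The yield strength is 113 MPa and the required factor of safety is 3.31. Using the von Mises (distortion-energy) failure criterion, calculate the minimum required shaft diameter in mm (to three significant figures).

σ_allow = σ_y/n = 113/3.31 = 34.14 MPa.
For a solid shaft σ_b = 32M/(πd³) and τ = 16T/(πd³), so the von Mises stress is σ' = (16/πd³)·√(4M²+3T²).
√(4M²+3T²) = √(4×(5.210×10^6)² + 3×(1.020×10^7)²) = 2.051×10^7 N·mm.
d³ = 16×2.051×10^7/(π×34.14) = 3.060×10^6 mm³.
d = 145.2 mm.

d = 145 mm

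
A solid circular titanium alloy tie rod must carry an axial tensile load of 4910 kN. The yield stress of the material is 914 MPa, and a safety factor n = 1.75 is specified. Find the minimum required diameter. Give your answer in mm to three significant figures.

d = 109 mm

Allowable stress σ_allow = 914/1.75 = 522.3 MPa.
Required area A = F/σ_allow = 4910000/522.3 = 9401 mm².
A = πd²/4 → d = √(4A/π) = 109.4 mm.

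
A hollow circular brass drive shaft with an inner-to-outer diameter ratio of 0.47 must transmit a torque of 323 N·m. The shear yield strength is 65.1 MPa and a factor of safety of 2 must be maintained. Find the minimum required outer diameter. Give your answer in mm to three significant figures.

d_o = 37.6 mm

τ_allow = 65.1/2 = 32.55 MPa.
For a hollow shaft τ = 16T/[πd_o³(1−k⁴)] with k = 0.47, so 1−k⁴ = 0.9512.
d_o³ = 16T/[π τ_allow (1−k⁴)] = 16×323000/(π×32.55×0.9512) = 53130 mm³.
d_o = 37.59 mm.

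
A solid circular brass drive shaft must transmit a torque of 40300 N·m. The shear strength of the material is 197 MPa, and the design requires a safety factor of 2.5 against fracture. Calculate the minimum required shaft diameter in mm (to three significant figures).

Allowable shear stress τ_allow = 197/2.5 = 78.80 MPa.
For a solid shaft τ = 16T/(πd³), so d³ = 16T/(π τ_allow) = 16×4.0300×10^7/(π×78.80) = 2.605×10^6 mm³.
d = (2.605×10^6)^(1/3) = 137.6 mm.

d = 138 mm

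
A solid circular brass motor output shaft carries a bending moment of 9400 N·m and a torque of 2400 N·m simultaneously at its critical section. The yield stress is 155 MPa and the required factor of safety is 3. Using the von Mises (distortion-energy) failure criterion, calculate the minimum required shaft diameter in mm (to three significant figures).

d = 124 mm

σ_allow = σ_y/n = 155/3 = 51.67 MPa.
For a solid shaft σ_b = 32M/(πd³) and τ = 16T/(πd³), so the von Mises stress is σ' = (16/πd³)·√(4M²+3T²).
√(4M²+3T²) = √(4×(9.400×10^6)² + 3×(2.400×10^6)²) = 1.925×10^7 N·mm.
d³ = 16×1.925×10^7/(π×51.67) = 1.898×10^6 mm³.
d = 123.8 mm.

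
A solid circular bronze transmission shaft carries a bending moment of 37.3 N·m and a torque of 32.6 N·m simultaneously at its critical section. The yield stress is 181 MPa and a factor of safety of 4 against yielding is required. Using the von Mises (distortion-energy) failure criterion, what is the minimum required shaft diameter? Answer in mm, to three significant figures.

d = 21.9 mm

σ_allow = σ_y/n = 181/4 = 45.25 MPa.
For a solid shaft σ_b = 32M/(πd³) and τ = 16T/(πd³), so the von Mises stress is σ' = (16/πd³)·√(4M²+3T²).
√(4M²+3T²) = √(4×(37300)² + 3×(32600)²) = 93560 N·mm.
d³ = 16×93560/(π×45.25) = 10530 mm³.
d = 21.92 mm.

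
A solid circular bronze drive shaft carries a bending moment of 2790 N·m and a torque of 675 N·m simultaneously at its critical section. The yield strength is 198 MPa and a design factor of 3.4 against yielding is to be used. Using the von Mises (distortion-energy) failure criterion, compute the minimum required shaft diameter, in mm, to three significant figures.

d = 79.3 mm

σ_allow = σ_y/n = 198/3.4 = 58.24 MPa.
For a solid shaft σ_b = 32M/(πd³) and τ = 16T/(πd³), so the von Mises stress is σ' = (16/πd³)·√(4M²+3T²).
√(4M²+3T²) = √(4×(2.790×10^6)² + 3×(675000)²) = 5.701×10^6 N·mm.
d³ = 16×5.701×10^6/(π×58.24) = 498600 mm³.
d = 79.30 mm.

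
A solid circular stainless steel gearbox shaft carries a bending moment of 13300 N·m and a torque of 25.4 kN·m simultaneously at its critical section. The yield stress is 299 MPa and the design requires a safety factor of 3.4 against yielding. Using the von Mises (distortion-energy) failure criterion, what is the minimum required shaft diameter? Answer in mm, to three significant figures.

σ_allow = σ_y/n = 299/3.4 = 87.94 MPa.
For a solid shaft σ_b = 32M/(πd³) and τ = 16T/(πd³), so the von Mises stress is σ' = (16/πd³)·√(4M²+3T²).
√(4M²+3T²) = √(4×(1.330×10^7)² + 3×(2.540×10^7)²) = 5.141×10^7 N·mm.
d³ = 16×5.141×10^7/(π×87.94) = 2.977×10^6 mm³.
d = 143.9 mm.

d = 144 mm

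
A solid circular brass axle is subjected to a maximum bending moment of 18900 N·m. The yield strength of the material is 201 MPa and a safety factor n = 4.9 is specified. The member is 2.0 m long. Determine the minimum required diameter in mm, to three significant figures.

d = 167 mm

σ_allow = 201/4.9 = 41.02 MPa.
For a solid circular section σ = 32M/(πd³), so d³ = 32M/(π σ_allow) = 32×1.8900×10^7/(π×41.02) = 4.693×10^6 mm³.
d = 167.4 mm.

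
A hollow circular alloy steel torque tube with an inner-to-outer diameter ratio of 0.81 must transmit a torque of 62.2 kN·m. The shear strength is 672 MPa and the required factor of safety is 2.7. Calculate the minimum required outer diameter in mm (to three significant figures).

d_o = 131 mm

τ_allow = 672/2.7 = 248.9 MPa.
For a hollow shaft τ = 16T/[πd_o³(1−k⁴)] with k = 0.81, so 1−k⁴ = 0.5695.
d_o³ = 16T/[π τ_allow (1−k⁴)] = 16×6.2200×10^7/(π×248.9×0.5695) = 2.235×10^6 mm³.
d_o = 130.7 mm.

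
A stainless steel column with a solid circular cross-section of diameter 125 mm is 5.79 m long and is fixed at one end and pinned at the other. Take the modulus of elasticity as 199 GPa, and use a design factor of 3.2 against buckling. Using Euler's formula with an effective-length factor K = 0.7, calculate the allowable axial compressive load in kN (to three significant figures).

I = πd⁴/64 = π×125⁴/64 = 1.198×10^7 mm⁴.
Effective length L_e = KL = 0.7×5.79 m = 4053 mm.
Euler critical load P_cr = π²EI/L_e² = π²×199000×1.198×10^7/4053² = 1.433×10^6 N.
P_allow = P_cr/n = 1.433×10^6/3.2 = 447800 N.

P_allow = 448 kN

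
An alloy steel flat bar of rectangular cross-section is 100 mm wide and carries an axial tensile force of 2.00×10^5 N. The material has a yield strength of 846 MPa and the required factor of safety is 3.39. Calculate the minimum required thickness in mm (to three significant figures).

σ_allow = 846/3.39 = 249.6 MPa.
Required area A = F/σ_allow = 200000/249.6 = 801.4 mm².
t = A/w = 801.4/100 = 8.014 mm.

t = 8.01 mm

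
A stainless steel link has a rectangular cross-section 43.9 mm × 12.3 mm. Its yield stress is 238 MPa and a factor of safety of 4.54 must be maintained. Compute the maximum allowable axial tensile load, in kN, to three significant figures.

F_allow = 28.3 kN

σ_allow = 238/4.54 = 52.42 MPa.
A = 43.9×12.3 = 540.0 mm².
F_allow = σ_allow × A = 52.42×540.0 = 28310 N.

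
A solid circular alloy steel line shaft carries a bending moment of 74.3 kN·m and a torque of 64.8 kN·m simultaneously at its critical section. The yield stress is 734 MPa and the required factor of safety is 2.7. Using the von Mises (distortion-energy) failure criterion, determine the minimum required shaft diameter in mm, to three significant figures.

d = 152 mm

σ_allow = σ_y/n = 734/2.7 = 271.9 MPa.
For a solid shaft σ_b = 32M/(πd³) and τ = 16T/(πd³), so the von Mises stress is σ' = (16/πd³)·√(4M²+3T²).
√(4M²+3T²) = √(4×(7.430×10^7)² + 3×(6.480×10^7)²) = 1.862×10^8 N·mm.
d³ = 16×1.862×10^8/(π×271.9) = 3.489×10^6 mm³.
d = 151.7 mm.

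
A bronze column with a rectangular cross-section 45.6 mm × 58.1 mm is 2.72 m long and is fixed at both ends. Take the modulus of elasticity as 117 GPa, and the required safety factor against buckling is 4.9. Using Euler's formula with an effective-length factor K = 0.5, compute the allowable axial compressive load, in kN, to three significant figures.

P_allow = 58.5 kN

Buckling occurs about the weak axis: I_min = h·b³/12 = 58.1×45.6³/12 = 459100 mm⁴ (b = 45.6 mm is the smaller dimension).
Effective length L_e = KL = 0.5×2.72 m = 1360 mm.
Euler critical load P_cr = π²EI/L_e² = π²×117000×459100/1360² = 286600 N.
P_allow = P_cr/n = 286600/4.9 = 58490 N.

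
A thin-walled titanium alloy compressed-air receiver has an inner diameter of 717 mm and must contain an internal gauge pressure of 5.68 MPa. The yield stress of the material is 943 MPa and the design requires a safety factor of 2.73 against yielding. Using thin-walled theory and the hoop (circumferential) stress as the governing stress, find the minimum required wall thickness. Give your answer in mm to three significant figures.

σ_allow = 943/2.73 = 345.4 MPa.
Hoop stress σ_h = pD/(2t), so t = pD/(2σ_allow) = 5.68×717/(2×345.4) = 5.895 mm.

t = 5.90 mm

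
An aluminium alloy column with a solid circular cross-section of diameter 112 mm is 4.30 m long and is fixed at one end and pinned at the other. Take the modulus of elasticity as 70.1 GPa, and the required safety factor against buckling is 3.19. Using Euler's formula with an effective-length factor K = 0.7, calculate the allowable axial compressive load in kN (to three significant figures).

I = πd⁴/64 = π×112⁴/64 = 7.724×10^6 mm⁴.
Effective length L_e = KL = 0.7×4.30 m = 3010 mm.
Euler critical load P_cr = π²EI/L_e² = π²×70100×7.724×10^6/3010² = 589800 N.
P_allow = P_cr/n = 589800/3.19 = 184900 N.

P_allow = 185 kN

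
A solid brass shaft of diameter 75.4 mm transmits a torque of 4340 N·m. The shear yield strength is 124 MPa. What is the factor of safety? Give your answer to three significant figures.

τ = 16T/(πd³) = 16×4340000/(π×75.4³) = 51.56 MPa.
n = τ_limit/τ = 124/51.56 = 2.405.

n = 2.40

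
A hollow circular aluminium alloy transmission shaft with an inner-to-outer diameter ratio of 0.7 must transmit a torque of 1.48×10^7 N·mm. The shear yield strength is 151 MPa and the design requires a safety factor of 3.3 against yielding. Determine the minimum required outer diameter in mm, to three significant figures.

τ_allow = 151/3.3 = 45.76 MPa.
For a hollow shaft τ = 16T/[πd_o³(1−k⁴)] with k = 0.7, so 1−k⁴ = 0.7599.
d_o³ = 16T/[π τ_allow (1−k⁴)] = 16×1.4800×10^7/(π×45.76×0.7599) = 2.168×10^6 mm³.
d_o = 129.4 mm.

d_o = 129 mm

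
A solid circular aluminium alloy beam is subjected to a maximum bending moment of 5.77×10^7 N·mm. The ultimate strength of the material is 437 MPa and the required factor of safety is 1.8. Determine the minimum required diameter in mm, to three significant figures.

d = 134 mm

σ_allow = 437/1.8 = 242.8 MPa.
For a solid circular section σ = 32M/(πd³), so d³ = 32M/(π σ_allow) = 32×5.7700×10^7/(π×242.8) = 2.421×10^6 mm³.
d = 134.3 mm.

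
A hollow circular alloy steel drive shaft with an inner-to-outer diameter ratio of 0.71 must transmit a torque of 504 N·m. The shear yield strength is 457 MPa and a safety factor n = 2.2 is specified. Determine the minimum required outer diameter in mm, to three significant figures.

d_o = 25.5 mm

τ_allow = 457/2.2 = 207.7 MPa.
For a hollow shaft τ = 16T/[πd_o³(1−k⁴)] with k = 0.71, so 1−k⁴ = 0.7459.
d_o³ = 16T/[π τ_allow (1−k⁴)] = 16×504000/(π×207.7×0.7459) = 16570 mm³.
d_o = 25.49 mm.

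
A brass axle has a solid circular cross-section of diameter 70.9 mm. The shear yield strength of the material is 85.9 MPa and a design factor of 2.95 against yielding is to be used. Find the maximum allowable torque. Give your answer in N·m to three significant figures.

τ_allow = 85.9/2.95 = 29.12 MPa.
For a solid shaft T_allow = τ_allow·πd³/16; πd³/16 = π×70.9³/16 = 69980 mm³.
T_allow = 29.12×69980 = 2.038×10^6 N·mm = 2038 N·m.

T_allow = 2040 N·m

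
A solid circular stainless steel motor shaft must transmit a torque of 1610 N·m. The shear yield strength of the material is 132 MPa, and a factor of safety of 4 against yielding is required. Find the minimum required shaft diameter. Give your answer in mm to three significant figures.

Allowable shear stress τ_allow = 132/4 = 33.00 MPa.
For a solid shaft τ = 16T/(πd³), so d³ = 16T/(π τ_allow) = 16×1610000/(π×33.00) = 248500 mm³.
d = (248500)^(1/3) = 62.87 mm.

d = 62.9 mm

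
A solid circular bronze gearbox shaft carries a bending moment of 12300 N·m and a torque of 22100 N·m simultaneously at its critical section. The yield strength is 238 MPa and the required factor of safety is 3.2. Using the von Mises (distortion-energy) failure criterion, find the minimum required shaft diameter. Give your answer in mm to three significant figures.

σ_allow = σ_y/n = 238/3.2 = 74.38 MPa.
For a solid shaft σ_b = 32M/(πd³) and τ = 16T/(πd³), so the von Mises stress is σ' = (16/πd³)·√(4M²+3T²).
√(4M²+3T²) = √(4×(1.230×10^7)² + 3×(2.210×10^7)²) = 4.550×10^7 N·mm.
d³ = 16×4.550×10^7/(π×74.38) = 3.116×10^6 mm³.
d = 146.1 mm.

d = 146 mm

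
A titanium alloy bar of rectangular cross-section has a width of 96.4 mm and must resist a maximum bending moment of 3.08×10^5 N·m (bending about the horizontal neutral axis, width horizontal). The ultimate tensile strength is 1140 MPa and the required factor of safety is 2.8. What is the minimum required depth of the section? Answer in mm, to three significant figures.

σ_allow = 1140/2.8 = 407.1 MPa.
For a rectangular section σ = 6M/(bh²), so h² = 6M/(b σ_allow) = 6×3.0800×10^8/(96.4×407.1) = 47080 mm².
h = 217.0 mm.

h = 217 mm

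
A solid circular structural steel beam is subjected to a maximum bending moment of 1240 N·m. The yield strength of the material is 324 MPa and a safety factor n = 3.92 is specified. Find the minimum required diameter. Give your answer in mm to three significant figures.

σ_allow = 324/3.92 = 82.65 MPa.
For a solid circular section σ = 32M/(πd³), so d³ = 32M/(π σ_allow) = 32×1240000/(π×82.65) = 152800 mm³.
d = 53.46 mm.

d = 53.5 mm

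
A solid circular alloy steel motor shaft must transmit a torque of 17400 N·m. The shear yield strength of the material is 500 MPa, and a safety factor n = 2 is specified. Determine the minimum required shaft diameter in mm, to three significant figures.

d = 70.8 mm

Allowable shear stress τ_allow = 500/2 = 250.0 MPa.
For a solid shaft τ = 16T/(πd³), so d³ = 16T/(π τ_allow) = 16×1.7400×10^7/(π×250.0) = 354500 mm³.
d = (354500)^(1/3) = 70.77 mm.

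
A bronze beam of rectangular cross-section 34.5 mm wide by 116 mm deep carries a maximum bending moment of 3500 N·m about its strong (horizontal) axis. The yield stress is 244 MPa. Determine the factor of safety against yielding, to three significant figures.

n = 5.39

Section modulus S = bh²/6 = 34.5×116²/6 = 77370 mm³.
σ = M/S = 3500000/77370 = 45.24 MPa.
n = 244/45.24 = 5.394.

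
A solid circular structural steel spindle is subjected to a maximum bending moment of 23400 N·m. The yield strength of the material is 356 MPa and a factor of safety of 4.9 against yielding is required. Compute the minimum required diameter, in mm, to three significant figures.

d = 149 mm

σ_allow = 356/4.9 = 72.65 MPa.
For a solid circular section σ = 32M/(πd³), so d³ = 32M/(π σ_allow) = 32×2.3400×10^7/(π×72.65) = 3.281×10^6 mm³.
d = 148.6 mm.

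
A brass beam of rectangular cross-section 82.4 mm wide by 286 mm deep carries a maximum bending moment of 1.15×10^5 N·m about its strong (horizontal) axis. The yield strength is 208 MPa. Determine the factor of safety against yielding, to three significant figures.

n = 2.03

Section modulus S = bh²/6 = 82.4×286²/6 = 1.123×10^6 mm³.
σ = M/S = 1.1500×10^8/1.123×10^6 = 102.4 MPa.
n = 208/102.4 = 2.032.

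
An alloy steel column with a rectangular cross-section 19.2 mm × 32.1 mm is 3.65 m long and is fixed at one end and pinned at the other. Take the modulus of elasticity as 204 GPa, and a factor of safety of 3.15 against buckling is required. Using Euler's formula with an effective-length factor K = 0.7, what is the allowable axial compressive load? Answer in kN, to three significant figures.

P_allow = 1.85 kN

Buckling occurs about the weak axis: I_min = h·b³/12 = 32.1×19.2³/12 = 18930 mm⁴ (b = 19.2 mm is the smaller dimension).
Effective length L_e = KL = 0.7×3.65 m = 2555 mm.
Euler critical load P_cr = π²EI/L_e² = π²×204000×18930/2555² = 5839 N.
P_allow = P_cr/n = 5839/3.15 = 1854 N.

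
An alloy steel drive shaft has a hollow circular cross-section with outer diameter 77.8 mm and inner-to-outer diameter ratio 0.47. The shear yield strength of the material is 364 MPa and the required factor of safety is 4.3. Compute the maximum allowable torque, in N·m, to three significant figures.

T_allow = 7450 N·m

τ_allow = 364/4.3 = 84.65 MPa.
For a hollow shaft T_allow = τ_allow·πd_o³(1−k⁴)/16 with 1−k⁴ = 0.9512, so πd_o³(1−k⁴)/16 = 87950 mm³.
T_allow = 84.65×87950 = 7.445×10^6 N·mm = 7445 N·m.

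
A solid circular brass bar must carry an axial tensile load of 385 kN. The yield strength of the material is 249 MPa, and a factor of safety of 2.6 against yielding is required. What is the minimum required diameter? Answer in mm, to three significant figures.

Allowable stress σ_allow = 249/2.6 = 95.77 MPa.
Required area A = F/σ_allow = 385000/95.77 = 4020 mm².
A = πd²/4 → d = √(4A/π) = 71.54 mm.

d = 71.5 mm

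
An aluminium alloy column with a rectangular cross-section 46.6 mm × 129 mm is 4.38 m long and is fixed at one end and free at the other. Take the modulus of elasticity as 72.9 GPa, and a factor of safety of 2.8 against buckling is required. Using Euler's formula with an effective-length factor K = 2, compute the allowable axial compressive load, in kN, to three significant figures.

Buckling occurs about the weak axis: I_min = h·b³/12 = 129×46.6³/12 = 1.088×10^6 mm⁴ (b = 46.6 mm is the smaller dimension).
Effective length L_e = KL = 2×4.38 m = 8760 mm.
Euler critical load P_cr = π²EI/L_e² = π²×72900×1.088×10^6/8760² = 10200 N.
P_allow = P_cr/n = 10200/2.8 = 3643 N.

P_allow = 3.64 kN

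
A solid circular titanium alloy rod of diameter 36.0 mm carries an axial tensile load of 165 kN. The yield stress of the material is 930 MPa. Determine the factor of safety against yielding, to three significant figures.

A = πd²/4 = 1018 mm².
σ = F/A = 165000/1018 = 162.1 MPa.
n = 930/162.1 = 5.737.

n = 5.74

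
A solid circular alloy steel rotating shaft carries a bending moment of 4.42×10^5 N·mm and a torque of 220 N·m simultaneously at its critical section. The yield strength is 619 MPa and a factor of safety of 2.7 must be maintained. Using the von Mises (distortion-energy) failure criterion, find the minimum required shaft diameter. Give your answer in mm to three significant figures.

d = 27.8 mm

σ_allow = σ_y/n = 619/2.7 = 229.3 MPa.
For a solid shaft σ_b = 32M/(πd³) and τ = 16T/(πd³), so the von Mises stress is σ' = (16/πd³)·√(4M²+3T²).
√(4M²+3T²) = √(4×(442000)² + 3×(220000)²) = 962600 N·mm.
d³ = 16×962600/(π×229.3) = 21380 mm³.
d = 27.76 mm.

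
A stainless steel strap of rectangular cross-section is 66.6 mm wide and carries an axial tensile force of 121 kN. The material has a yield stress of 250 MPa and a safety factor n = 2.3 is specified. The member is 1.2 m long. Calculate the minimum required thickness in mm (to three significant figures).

σ_allow = 250/2.3 = 108.7 MPa.
Required area A = F/σ_allow = 121000/108.7 = 1113 mm².
t = A/w = 1113/66.6 = 16.71 mm.

t = 16.7 mm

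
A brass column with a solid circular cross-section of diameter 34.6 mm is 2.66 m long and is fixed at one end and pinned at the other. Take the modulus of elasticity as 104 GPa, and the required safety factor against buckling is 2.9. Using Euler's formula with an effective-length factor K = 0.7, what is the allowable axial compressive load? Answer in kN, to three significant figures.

I = πd⁴/64 = π×34.6⁴/64 = 70350 mm⁴.
Effective length L_e = KL = 0.7×2.66 m = 1862 mm.
Euler critical load P_cr = π²EI/L_e² = π²×104000×70350/1862² = 20830 N.
P_allow = P_cr/n = 20830/2.9 = 7182 N.

P_allow = 7.18 kN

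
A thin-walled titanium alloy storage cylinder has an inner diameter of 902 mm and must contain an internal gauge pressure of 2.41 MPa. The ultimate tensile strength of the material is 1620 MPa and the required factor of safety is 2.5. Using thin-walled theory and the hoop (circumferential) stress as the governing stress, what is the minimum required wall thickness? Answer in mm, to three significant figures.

t = 1.68 mm

σ_allow = 1620/2.5 = 648.0 MPa.
Hoop stress σ_h = pD/(2t), so t = pD/(2σ_allow) = 2.41×902/(2×648.0) = 1.677 mm.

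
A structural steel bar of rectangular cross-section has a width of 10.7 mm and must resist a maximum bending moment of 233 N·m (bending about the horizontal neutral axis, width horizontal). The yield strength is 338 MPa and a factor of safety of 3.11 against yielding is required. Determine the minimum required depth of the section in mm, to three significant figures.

h = 34.7 mm

σ_allow = 338/3.11 = 108.7 MPa.
For a rectangular section σ = 6M/(bh²), so h² = 6M/(b σ_allow) = 6×233000/(10.7×108.7) = 1202 mm².
h = 34.67 mm.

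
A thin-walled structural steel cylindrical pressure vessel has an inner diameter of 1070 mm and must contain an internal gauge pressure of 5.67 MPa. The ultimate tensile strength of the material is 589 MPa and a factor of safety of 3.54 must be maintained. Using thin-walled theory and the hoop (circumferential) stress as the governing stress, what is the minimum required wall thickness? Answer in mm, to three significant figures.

t = 18.2 mm

σ_allow = 589/3.54 = 166.4 MPa.
Hoop stress σ_h = pD/(2t), so t = pD/(2σ_allow) = 5.67×1070/(2×166.4) = 18.23 mm.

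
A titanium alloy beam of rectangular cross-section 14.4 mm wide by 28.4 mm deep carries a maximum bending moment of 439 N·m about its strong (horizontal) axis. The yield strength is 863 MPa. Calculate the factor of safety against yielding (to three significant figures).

Section modulus S = bh²/6 = 14.4×28.4²/6 = 1936 mm³.
σ = M/S = 439000/1936 = 226.8 MPa.
n = 863/226.8 = 3.805.

n = 3.81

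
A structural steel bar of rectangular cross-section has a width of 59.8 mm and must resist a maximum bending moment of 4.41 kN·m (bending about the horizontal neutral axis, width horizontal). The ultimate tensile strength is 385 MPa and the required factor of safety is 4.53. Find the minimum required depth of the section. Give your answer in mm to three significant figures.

h = 72.2 mm

σ_allow = 385/4.53 = 84.99 MPa.
For a rectangular section σ = 6M/(bh²), so h² = 6M/(b σ_allow) = 6×4410000/(59.8×84.99) = 5206 mm².
h = 72.15 mm.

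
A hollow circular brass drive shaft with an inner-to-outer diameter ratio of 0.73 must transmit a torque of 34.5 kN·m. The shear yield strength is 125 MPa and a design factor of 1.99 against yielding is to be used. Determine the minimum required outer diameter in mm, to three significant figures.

d_o = 157 mm

τ_allow = 125/1.99 = 62.81 MPa.
For a hollow shaft τ = 16T/[πd_o³(1−k⁴)] with k = 0.73, so 1−k⁴ = 0.7160.
d_o³ = 16T/[π τ_allow (1−k⁴)] = 16×3.4500×10^7/(π×62.81×0.7160) = 3.907×10^6 mm³.
d_o = 157.5 mm.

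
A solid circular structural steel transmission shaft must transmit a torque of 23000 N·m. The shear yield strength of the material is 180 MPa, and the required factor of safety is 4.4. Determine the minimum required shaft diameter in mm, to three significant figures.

d = 142 mm

Allowable shear stress τ_allow = 180/4.4 = 40.91 MPa.
For a solid shaft τ = 16T/(πd³), so d³ = 16T/(π τ_allow) = 16×2.3000×10^7/(π×40.91) = 2.863×10^6 mm³.
d = (2.863×10^6)^(1/3) = 142.0 mm.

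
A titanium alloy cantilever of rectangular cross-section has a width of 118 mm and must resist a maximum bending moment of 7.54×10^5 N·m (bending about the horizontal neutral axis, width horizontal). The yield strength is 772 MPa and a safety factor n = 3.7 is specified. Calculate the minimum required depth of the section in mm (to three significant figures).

h = 429 mm

σ_allow = 772/3.7 = 208.6 MPa.
For a rectangular section σ = 6M/(bh²), so h² = 6M/(b σ_allow) = 6×7.5400×10^8/(118×208.6) = 183700 mm².
h = 428.7 mm.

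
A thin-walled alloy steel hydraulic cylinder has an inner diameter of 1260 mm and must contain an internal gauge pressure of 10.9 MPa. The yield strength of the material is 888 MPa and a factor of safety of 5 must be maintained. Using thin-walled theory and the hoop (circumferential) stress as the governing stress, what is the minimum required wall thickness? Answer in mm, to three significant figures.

t = 38.7 mm

σ_allow = 888/5 = 177.6 MPa.
Hoop stress σ_h = pD/(2t), so t = pD/(2σ_allow) = 10.9×1260/(2×177.6) = 38.67 mm.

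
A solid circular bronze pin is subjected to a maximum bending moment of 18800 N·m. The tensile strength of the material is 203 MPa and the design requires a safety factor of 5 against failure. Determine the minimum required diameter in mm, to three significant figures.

σ_allow = 203/5 = 40.60 MPa.
For a solid circular section σ = 32M/(πd³), so d³ = 32M/(π σ_allow) = 32×1.8800×10^7/(π×40.60) = 4.717×10^6 mm³.
d = 167.7 mm.

d = 168 mm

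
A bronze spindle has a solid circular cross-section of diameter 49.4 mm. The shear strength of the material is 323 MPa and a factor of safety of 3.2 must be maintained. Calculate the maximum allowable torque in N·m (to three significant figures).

τ_allow = 323/3.2 = 100.9 MPa.
For a solid shaft T_allow = τ_allow·πd³/16; πd³/16 = π×49.4³/16 = 23670 mm³.
T_allow = 100.9×23670 = 2.389×10^6 N·mm = 2389 N·m.

T_allow = 2390 N·m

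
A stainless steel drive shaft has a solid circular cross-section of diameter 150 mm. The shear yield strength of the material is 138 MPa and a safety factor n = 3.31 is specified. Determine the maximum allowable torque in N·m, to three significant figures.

τ_allow = 138/3.31 = 41.69 MPa.
For a solid shaft T_allow = τ_allow·πd³/16; πd³/16 = π×150³/16 = 662700 mm³.
T_allow = 41.69×662700 = 2.763×10^7 N·mm = 27630 N·m.

T_allow = 27600 N·m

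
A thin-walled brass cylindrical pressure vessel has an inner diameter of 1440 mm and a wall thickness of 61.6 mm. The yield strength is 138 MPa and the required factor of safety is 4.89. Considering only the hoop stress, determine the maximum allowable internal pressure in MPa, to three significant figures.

σ_allow = 138/4.89 = 28.22 MPa.
σ_h = pD/(2t) → p_allow = 2σ_allow t/D = 2×28.22×61.6/1440 = 2.414 MPa.

p_allow = 2.41 MPa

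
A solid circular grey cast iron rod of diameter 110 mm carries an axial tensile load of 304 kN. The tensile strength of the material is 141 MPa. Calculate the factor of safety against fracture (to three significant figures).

n = 4.41

A = πd²/4 = 9503 mm².
σ = F/A = 304000/9503 = 31.99 MPa.
n = 141/31.99 = 4.408.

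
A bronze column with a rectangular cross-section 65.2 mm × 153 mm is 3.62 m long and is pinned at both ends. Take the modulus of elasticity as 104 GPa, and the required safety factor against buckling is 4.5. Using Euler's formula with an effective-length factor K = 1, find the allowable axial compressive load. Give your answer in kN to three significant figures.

Buckling occurs about the weak axis: I_min = h·b³/12 = 153×65.2³/12 = 3.534×10^6 mm⁴ (b = 65.2 mm is the smaller dimension).
Effective length L_e = KL = 1×3.62 m = 3620 mm.
Euler critical load P_cr = π²EI/L_e² = π²×104000×3.534×10^6/3620² = 276800 N.
P_allow = P_cr/n = 276800/4.5 = 61510 N.

P_allow = 61.5 kN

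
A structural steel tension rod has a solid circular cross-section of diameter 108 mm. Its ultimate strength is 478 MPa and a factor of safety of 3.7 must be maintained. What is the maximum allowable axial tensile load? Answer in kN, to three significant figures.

F_allow = 1180 kN

σ_allow = 478/3.7 = 129.2 MPa.
A = πd²/4 = π×108²/4 = 9161 mm².
F_allow = σ_allow × A = 129.2×9161 = 1.183×10^6 N.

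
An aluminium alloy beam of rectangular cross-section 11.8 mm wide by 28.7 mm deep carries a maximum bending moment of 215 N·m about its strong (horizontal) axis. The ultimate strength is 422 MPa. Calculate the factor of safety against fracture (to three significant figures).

n = 3.18

Section modulus S = bh²/6 = 11.8×28.7²/6 = 1620 mm³.
σ = M/S = 215000/1620 = 132.7 MPa.
n = 422/132.7 = 3.180.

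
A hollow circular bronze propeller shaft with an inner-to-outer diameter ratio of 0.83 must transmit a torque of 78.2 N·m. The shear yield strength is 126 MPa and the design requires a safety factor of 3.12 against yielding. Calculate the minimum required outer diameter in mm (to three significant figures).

τ_allow = 126/3.12 = 40.38 MPa.
For a hollow shaft τ = 16T/[πd_o³(1−k⁴)] with k = 0.83, so 1−k⁴ = 0.5254.
d_o³ = 16T/[π τ_allow (1−k⁴)] = 16×78200/(π×40.38×0.5254) = 18770 mm³.
d_o = 26.58 mm.

d_o = 26.6 mm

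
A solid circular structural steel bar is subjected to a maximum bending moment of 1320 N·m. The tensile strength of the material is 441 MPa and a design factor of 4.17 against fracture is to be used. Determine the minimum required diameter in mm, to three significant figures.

d = 50.3 mm

σ_allow = 441/4.17 = 105.8 MPa.
For a solid circular section σ = 32M/(πd³), so d³ = 32M/(π σ_allow) = 32×1320000/(π×105.8) = 127100 mm³.
d = 50.28 mm.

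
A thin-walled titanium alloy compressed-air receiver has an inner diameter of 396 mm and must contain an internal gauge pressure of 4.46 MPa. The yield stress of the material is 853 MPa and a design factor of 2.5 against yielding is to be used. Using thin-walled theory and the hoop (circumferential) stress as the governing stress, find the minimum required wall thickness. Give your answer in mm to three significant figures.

t = 2.59 mm

σ_allow = 853/2.5 = 341.2 MPa.
Hoop stress σ_h = pD/(2t), so t = pD/(2σ_allow) = 4.46×396/(2×341.2) = 2.588 mm.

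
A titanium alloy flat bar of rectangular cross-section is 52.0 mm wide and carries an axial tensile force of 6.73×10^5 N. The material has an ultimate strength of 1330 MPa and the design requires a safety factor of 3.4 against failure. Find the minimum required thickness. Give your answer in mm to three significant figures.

t = 33.1 mm

σ_allow = 1330/3.4 = 391.2 MPa.
Required area A = F/σ_allow = 673000/391.2 = 1720 mm².
t = A/w = 1720/52.0 = 33.09 mm.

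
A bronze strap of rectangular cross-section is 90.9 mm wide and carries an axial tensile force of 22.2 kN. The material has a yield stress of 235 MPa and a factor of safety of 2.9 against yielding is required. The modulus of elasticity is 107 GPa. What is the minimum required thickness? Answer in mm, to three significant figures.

t = 3.01 mm

σ_allow = 235/2.9 = 81.03 MPa.
Required area A = F/σ_allow = 22200/81.03 = 274.0 mm².
t = A/w = 274.0/90.9 = 3.014 mm.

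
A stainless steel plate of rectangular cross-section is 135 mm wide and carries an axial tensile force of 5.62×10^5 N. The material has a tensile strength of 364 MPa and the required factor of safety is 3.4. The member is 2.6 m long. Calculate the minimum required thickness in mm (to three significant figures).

t = 38.9 mm

σ_allow = 364/3.4 = 107.1 MPa.
Required area A = F/σ_allow = 562000/107.1 = 5249 mm².
t = A/w = 5249/135 = 38.88 mm.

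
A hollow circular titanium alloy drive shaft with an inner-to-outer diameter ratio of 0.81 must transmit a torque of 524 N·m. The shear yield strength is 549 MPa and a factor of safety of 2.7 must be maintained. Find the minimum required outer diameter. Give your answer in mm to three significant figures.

d_o = 28.5 mm

τ_allow = 549/2.7 = 203.3 MPa.
For a hollow shaft τ = 16T/[πd_o³(1−k⁴)] with k = 0.81, so 1−k⁴ = 0.5695.
d_o³ = 16T/[π τ_allow (1−k⁴)] = 16×524000/(π×203.3×0.5695) = 23040 mm³.
d_o = 28.46 mm.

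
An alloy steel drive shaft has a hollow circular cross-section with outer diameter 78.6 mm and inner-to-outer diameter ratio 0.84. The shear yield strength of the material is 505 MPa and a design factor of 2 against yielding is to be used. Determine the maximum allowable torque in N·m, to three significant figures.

τ_allow = 505/2 = 252.5 MPa.
For a hollow shaft T_allow = τ_allow·πd_o³(1−k⁴)/16 with 1−k⁴ = 0.5021, so πd_o³(1−k⁴)/16 = 47880 mm³.
T_allow = 252.5×47880 = 1.209×10^7 N·mm = 12090 N·m.

T_allow = 12100 N·m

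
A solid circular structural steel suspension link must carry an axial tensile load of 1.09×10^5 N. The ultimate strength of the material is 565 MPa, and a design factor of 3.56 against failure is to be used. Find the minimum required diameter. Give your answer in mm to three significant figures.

Allowable stress σ_allow = 565/3.56 = 158.7 MPa.
Required area A = F/σ_allow = 109000/158.7 = 686.8 mm².
A = πd²/4 → d = √(4A/π) = 29.57 mm.

d = 29.6 mm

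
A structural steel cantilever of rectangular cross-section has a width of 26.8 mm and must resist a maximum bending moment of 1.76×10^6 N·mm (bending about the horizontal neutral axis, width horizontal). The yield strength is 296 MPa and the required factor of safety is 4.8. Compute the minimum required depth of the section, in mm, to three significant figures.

σ_allow = 296/4.8 = 61.67 MPa.
For a rectangular section σ = 6M/(bh²), so h² = 6M/(b σ_allow) = 6×1760000/(26.8×61.67) = 6390 mm².
h = 79.94 mm.

h = 79.9 mm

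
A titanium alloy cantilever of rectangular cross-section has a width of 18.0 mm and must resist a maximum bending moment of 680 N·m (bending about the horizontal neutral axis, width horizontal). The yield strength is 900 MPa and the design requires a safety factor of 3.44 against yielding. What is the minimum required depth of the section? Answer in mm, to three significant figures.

σ_allow = 900/3.44 = 261.6 MPa.
For a rectangular section σ = 6M/(bh²), so h² = 6M/(b σ_allow) = 6×680000/(18.0×261.6) = 866.4 mm².
h = 29.43 mm.

h = 29.4 mm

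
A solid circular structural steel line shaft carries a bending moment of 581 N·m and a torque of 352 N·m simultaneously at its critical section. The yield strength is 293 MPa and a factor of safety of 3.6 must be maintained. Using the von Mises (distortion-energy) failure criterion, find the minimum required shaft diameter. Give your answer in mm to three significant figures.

d = 43.5 mm

σ_allow = σ_y/n = 293/3.6 = 81.39 MPa.
For a solid shaft σ_b = 32M/(πd³) and τ = 16T/(πd³), so the von Mises stress is σ' = (16/πd³)·√(4M²+3T²).
√(4M²+3T²) = √(4×(581000)² + 3×(352000)²) = 1.312×10^6 N·mm.
d³ = 16×1.312×10^6/(π×81.39) = 82110 mm³.
d = 43.46 mm.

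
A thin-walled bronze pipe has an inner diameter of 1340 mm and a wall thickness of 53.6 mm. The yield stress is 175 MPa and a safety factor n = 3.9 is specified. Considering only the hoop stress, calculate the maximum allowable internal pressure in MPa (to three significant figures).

σ_allow = 175/3.9 = 44.87 MPa.
σ_h = pD/(2t) → p_allow = 2σ_allow t/D = 2×44.87×53.6/1340 = 3.590 MPa.

p_allow = 3.59 MPa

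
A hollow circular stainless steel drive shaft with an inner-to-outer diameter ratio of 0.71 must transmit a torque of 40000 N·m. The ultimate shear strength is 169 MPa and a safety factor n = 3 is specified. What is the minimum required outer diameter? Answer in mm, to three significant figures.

τ_allow = 169/3 = 56.33 MPa.
For a hollow shaft τ = 16T/[πd_o³(1−k⁴)] with k = 0.71, so 1−k⁴ = 0.7459.
d_o³ = 16T/[π τ_allow (1−k⁴)] = 16×4.0000×10^7/(π×56.33×0.7459) = 4.848×10^6 mm³.
d_o = 169.3 mm.

d_o = 169 mm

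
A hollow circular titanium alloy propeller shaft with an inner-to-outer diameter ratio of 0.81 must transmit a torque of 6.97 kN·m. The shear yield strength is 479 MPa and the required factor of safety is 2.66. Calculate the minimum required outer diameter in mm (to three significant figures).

d_o = 70.2 mm

τ_allow = 479/2.66 = 180.1 MPa.
For a hollow shaft τ = 16T/[πd_o³(1−k⁴)] with k = 0.81, so 1−k⁴ = 0.5695.
d_o³ = 16T/[π τ_allow (1−k⁴)] = 16×6970000/(π×180.1×0.5695) = 346100 mm³.
d_o = 70.21 mm.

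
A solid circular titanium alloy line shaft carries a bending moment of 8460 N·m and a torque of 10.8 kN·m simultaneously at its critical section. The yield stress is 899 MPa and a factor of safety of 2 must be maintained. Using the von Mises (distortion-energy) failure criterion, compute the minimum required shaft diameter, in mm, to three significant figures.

d = 65.9 mm

σ_allow = σ_y/n = 899/2 = 449.5 MPa.
For a solid shaft σ_b = 32M/(πd³) and τ = 16T/(πd³), so the von Mises stress is σ' = (16/πd³)·√(4M²+3T²).
√(4M²+3T²) = √(4×(8.460×10^6)² + 3×(1.080×10^7)²) = 2.522×10^7 N·mm.
d³ = 16×2.522×10^7/(π×449.5) = 285800 mm³.
d = 65.87 mm.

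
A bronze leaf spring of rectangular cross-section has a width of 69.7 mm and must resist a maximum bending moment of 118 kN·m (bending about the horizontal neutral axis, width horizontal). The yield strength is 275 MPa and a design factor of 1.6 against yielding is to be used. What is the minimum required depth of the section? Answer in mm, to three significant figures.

h = 243 mm

σ_allow = 275/1.6 = 171.9 MPa.
For a rectangular section σ = 6M/(bh²), so h² = 6M/(b σ_allow) = 6×1.1800×10^8/(69.7×171.9) = 59100 mm².
h = 243.1 mm.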